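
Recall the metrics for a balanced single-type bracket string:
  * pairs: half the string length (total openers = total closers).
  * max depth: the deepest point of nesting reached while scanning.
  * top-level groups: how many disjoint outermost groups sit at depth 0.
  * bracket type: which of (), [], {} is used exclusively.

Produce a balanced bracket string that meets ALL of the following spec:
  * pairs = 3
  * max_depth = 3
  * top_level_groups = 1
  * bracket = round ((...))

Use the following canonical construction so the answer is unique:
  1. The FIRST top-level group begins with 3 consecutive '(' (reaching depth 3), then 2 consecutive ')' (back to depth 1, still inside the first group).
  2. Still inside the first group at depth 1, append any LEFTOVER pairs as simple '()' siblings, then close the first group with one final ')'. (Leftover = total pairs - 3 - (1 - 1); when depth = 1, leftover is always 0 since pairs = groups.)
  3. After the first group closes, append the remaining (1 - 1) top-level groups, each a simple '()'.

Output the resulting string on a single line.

Answer: ((()))

Derivation:
Spec: pairs=3 depth=3 groups=1
Leftover pairs = 3 - 3 - (1-1) = 0
First group: deep chain of depth 3 + 0 sibling pairs
Remaining 0 groups: simple '()' each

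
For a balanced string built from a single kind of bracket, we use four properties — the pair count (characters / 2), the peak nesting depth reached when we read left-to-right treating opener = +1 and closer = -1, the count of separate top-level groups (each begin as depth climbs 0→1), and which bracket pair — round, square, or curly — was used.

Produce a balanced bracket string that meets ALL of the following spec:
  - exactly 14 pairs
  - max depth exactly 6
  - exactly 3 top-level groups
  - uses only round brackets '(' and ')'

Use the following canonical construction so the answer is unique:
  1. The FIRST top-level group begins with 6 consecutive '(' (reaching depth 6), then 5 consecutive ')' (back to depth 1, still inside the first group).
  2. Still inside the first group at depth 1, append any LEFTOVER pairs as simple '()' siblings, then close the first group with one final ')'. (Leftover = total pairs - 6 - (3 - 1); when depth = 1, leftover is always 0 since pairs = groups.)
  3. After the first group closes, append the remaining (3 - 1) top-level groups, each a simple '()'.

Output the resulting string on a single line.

Spec: pairs=14 depth=6 groups=3
Leftover pairs = 14 - 6 - (3-1) = 6
First group: deep chain of depth 6 + 6 sibling pairs
Remaining 2 groups: simple '()' each

Answer: (((((()))))()()()()()())()()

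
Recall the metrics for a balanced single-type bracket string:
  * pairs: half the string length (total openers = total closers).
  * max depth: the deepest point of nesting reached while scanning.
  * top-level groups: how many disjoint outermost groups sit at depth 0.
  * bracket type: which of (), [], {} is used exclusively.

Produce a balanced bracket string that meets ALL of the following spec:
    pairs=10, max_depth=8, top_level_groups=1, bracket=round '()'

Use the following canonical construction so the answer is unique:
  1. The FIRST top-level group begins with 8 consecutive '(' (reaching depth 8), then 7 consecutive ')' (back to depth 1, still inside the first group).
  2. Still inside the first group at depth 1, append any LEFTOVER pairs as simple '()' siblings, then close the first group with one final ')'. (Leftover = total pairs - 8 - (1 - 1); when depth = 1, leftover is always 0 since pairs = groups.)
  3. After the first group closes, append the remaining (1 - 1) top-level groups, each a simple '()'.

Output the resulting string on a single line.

Spec: pairs=10 depth=8 groups=1
Leftover pairs = 10 - 8 - (1-1) = 2
First group: deep chain of depth 8 + 2 sibling pairs
Remaining 0 groups: simple '()' each

Answer: (((((((()))))))()())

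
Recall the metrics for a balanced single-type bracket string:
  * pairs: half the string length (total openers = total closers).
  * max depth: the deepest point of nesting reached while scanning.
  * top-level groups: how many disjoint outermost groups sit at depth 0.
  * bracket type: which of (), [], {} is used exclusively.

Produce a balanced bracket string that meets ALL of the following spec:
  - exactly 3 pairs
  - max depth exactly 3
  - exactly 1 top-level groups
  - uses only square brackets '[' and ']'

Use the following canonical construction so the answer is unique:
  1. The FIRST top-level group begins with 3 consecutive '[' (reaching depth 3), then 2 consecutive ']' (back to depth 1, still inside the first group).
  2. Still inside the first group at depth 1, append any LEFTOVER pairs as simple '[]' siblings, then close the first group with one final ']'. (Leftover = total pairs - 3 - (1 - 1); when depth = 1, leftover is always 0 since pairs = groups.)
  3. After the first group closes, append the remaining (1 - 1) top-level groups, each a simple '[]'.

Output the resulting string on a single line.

Answer: [[[]]]

Derivation:
Spec: pairs=3 depth=3 groups=1
Leftover pairs = 3 - 3 - (1-1) = 0
First group: deep chain of depth 3 + 0 sibling pairs
Remaining 0 groups: simple '[]' each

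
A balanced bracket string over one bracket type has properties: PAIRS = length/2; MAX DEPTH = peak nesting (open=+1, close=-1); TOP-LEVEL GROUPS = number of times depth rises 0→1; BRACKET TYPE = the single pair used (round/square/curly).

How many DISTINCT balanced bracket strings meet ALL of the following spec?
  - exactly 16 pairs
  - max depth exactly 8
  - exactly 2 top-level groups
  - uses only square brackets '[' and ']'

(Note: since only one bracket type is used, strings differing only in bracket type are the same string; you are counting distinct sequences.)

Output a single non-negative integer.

Spec: pairs=16 depth=8 groups=2
Count(depth <= 8) = 9172323
Count(depth <= 7) = 8235856
Count(depth == 8) = 9172323 - 8235856 = 936467

Answer: 936467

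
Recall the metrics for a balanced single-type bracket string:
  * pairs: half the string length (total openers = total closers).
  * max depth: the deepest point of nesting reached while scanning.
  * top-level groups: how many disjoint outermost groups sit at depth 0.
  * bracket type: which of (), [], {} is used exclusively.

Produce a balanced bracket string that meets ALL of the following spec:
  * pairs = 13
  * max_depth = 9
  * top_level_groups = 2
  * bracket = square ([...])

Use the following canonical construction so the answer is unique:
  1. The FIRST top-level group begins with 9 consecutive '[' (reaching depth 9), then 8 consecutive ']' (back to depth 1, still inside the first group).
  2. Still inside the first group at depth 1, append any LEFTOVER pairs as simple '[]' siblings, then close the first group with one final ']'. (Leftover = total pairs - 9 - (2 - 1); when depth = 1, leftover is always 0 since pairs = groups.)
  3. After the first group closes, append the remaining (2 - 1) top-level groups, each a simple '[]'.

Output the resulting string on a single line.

Answer: [[[[[[[[[]]]]]]]][][][]][]

Derivation:
Spec: pairs=13 depth=9 groups=2
Leftover pairs = 13 - 9 - (2-1) = 3
First group: deep chain of depth 9 + 3 sibling pairs
Remaining 1 groups: simple '[]' each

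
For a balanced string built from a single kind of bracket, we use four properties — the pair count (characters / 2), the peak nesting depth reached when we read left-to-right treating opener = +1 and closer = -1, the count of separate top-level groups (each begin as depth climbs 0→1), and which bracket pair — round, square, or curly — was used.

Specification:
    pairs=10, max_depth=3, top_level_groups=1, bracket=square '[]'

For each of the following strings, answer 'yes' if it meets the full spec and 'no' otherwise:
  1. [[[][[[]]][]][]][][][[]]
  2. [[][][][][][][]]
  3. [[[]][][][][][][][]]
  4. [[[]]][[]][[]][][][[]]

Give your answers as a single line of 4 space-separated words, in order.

Answer: no no yes no

Derivation:
String 1 '[[[][[[]]][]][]][][][[]]': depth seq [1 2 3 2 3 4 5 4 3 2 3 2 1 2 1 0 1 0 1 0 1 2 1 0]
  -> pairs=12 depth=5 groups=4 -> no
String 2 '[[][][][][][][]]': depth seq [1 2 1 2 1 2 1 2 1 2 1 2 1 2 1 0]
  -> pairs=8 depth=2 groups=1 -> no
String 3 '[[[]][][][][][][][]]': depth seq [1 2 3 2 1 2 1 2 1 2 1 2 1 2 1 2 1 2 1 0]
  -> pairs=10 depth=3 groups=1 -> yes
String 4 '[[[]]][[]][[]][][][[]]': depth seq [1 2 3 2 1 0 1 2 1 0 1 2 1 0 1 0 1 0 1 2 1 0]
  -> pairs=11 depth=3 groups=6 -> no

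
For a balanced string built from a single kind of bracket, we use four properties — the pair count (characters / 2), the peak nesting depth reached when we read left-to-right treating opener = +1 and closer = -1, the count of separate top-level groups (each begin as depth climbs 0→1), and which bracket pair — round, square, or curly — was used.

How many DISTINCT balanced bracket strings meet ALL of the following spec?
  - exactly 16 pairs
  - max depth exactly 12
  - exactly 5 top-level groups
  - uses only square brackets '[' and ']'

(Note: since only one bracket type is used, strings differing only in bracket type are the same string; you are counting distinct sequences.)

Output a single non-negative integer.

Spec: pairs=16 depth=12 groups=5
Count(depth <= 12) = 2414425
Count(depth <= 11) = 2414420
Count(depth == 12) = 2414425 - 2414420 = 5

Answer: 5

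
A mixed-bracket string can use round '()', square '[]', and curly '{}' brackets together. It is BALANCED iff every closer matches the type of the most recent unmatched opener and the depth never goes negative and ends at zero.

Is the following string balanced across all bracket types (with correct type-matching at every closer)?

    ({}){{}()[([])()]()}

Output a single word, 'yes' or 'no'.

pos 0: push '('; stack = (
pos 1: push '{'; stack = ({
pos 2: '}' matches '{'; pop; stack = (
pos 3: ')' matches '('; pop; stack = (empty)
pos 4: push '{'; stack = {
pos 5: push '{'; stack = {{
pos 6: '}' matches '{'; pop; stack = {
pos 7: push '('; stack = {(
pos 8: ')' matches '('; pop; stack = {
pos 9: push '['; stack = {[
pos 10: push '('; stack = {[(
pos 11: push '['; stack = {[([
pos 12: ']' matches '['; pop; stack = {[(
pos 13: ')' matches '('; pop; stack = {[
pos 14: push '('; stack = {[(
pos 15: ')' matches '('; pop; stack = {[
pos 16: ']' matches '['; pop; stack = {
pos 17: push '('; stack = {(
pos 18: ')' matches '('; pop; stack = {
pos 19: '}' matches '{'; pop; stack = (empty)
end: stack empty → VALID
Verdict: properly nested → yes

Answer: yes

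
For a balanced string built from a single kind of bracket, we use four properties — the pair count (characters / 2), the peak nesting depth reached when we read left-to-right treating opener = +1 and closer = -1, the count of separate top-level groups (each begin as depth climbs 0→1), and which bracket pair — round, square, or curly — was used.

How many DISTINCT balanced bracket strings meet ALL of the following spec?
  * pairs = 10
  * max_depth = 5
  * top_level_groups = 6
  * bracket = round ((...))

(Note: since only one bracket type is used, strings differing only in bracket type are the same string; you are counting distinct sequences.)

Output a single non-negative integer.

Answer: 6

Derivation:
Spec: pairs=10 depth=5 groups=6
Count(depth <= 5) = 429
Count(depth <= 4) = 423
Count(depth == 5) = 429 - 423 = 6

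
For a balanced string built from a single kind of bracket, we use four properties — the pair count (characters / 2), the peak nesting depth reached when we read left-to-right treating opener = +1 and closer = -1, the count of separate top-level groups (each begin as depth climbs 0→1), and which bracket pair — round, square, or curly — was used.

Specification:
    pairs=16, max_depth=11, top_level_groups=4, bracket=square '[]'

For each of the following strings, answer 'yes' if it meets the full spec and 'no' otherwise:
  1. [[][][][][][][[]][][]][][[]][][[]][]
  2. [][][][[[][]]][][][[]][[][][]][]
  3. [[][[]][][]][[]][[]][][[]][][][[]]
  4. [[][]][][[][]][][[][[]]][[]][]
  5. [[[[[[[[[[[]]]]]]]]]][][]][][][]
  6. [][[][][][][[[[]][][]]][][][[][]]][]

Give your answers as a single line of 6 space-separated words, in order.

String 1 '[[][][][][][][[]][][]][][[]][][[]][]': depth seq [1 2 1 2 1 2 1 2 1 2 1 2 1 2 3 2 1 2 1 2 1 0 1 0 1 2 1 0 1 0 1 2 1 0 1 0]
  -> pairs=18 depth=3 groups=6 -> no
String 2 '[][][][[[][]]][][][[]][[][][]][]': depth seq [1 0 1 0 1 0 1 2 3 2 3 2 1 0 1 0 1 0 1 2 1 0 1 2 1 2 1 2 1 0 1 0]
  -> pairs=16 depth=3 groups=9 -> no
String 3 '[[][[]][][]][[]][[]][][[]][][][[]]': depth seq [1 2 1 2 3 2 1 2 1 2 1 0 1 2 1 0 1 2 1 0 1 0 1 2 1 0 1 0 1 0 1 2 1 0]
  -> pairs=17 depth=3 groups=8 -> no
String 4 '[[][]][][[][]][][[][[]]][[]][]': depth seq [1 2 1 2 1 0 1 0 1 2 1 2 1 0 1 0 1 2 1 2 3 2 1 0 1 2 1 0 1 0]
  -> pairs=15 depth=3 groups=7 -> no
String 5 '[[[[[[[[[[[]]]]]]]]]][][]][][][]': depth seq [1 2 3 4 5 6 7 8 9 10 11 10 9 8 7 6 5 4 3 2 1 2 1 2 1 0 1 0 1 0 1 0]
  -> pairs=16 depth=11 groups=4 -> yes
String 6 '[][[][][][][[[[]][][]]][][][[][]]][]': depth seq [1 0 1 2 1 2 1 2 1 2 1 2 3 4 5 4 3 4 3 4 3 2 1 2 1 2 1 2 3 2 3 2 1 0 1 0]
  -> pairs=18 depth=5 groups=3 -> no

Answer: no no no no yes no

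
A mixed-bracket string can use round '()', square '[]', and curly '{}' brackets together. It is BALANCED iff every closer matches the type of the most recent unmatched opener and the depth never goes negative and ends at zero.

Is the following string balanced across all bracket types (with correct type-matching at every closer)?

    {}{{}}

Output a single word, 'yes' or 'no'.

Answer: yes

Derivation:
pos 0: push '{'; stack = {
pos 1: '}' matches '{'; pop; stack = (empty)
pos 2: push '{'; stack = {
pos 3: push '{'; stack = {{
pos 4: '}' matches '{'; pop; stack = {
pos 5: '}' matches '{'; pop; stack = (empty)
end: stack empty → VALID
Verdict: properly nested → yes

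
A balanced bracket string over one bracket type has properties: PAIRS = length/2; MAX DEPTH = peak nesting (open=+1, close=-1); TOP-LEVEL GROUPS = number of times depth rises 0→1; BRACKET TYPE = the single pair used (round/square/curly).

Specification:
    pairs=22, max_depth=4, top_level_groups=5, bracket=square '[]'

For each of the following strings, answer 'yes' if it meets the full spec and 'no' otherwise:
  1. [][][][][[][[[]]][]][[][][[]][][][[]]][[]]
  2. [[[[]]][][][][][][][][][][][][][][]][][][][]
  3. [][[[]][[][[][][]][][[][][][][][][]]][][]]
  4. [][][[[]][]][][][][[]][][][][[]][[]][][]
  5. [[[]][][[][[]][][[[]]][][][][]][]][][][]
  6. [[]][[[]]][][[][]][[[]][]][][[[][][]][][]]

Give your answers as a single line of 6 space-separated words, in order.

String 1 '[][][][][[][[[]]][]][[][][[]][][][[]]][[]]': depth seq [1 0 1 0 1 0 1 0 1 2 1 2 3 4 3 2 1 2 1 0 1 2 1 2 1 2 3 2 1 2 1 2 1 2 3 2 1 0 1 2 1 0]
  -> pairs=21 depth=4 groups=7 -> no
String 2 '[[[[]]][][][][][][][][][][][][][][]][][][][]': depth seq [1 2 3 4 3 2 1 2 1 2 1 2 1 2 1 2 1 2 1 2 1 2 1 2 1 2 1 2 1 2 1 2 1 2 1 0 1 0 1 0 1 0 1 0]
  -> pairs=22 depth=4 groups=5 -> yes
String 3 '[][[[]][[][[][][]][][[][][][][][][]]][][]]': depth seq [1 0 1 2 3 2 1 2 3 2 3 4 3 4 3 4 3 2 3 2 3 4 3 4 3 4 3 4 3 4 3 4 3 4 3 2 1 2 1 2 1 0]
  -> pairs=21 depth=4 groups=2 -> no
String 4 '[][][[[]][]][][][][[]][][][][[]][[]][][]': depth seq [1 0 1 0 1 2 3 2 1 2 1 0 1 0 1 0 1 0 1 2 1 0 1 0 1 0 1 0 1 2 1 0 1 2 1 0 1 0 1 0]
  -> pairs=20 depth=3 groups=14 -> no
String 5 '[[[]][][[][[]][][[[]]][][][][]][]][][][]': depth seq [1 2 3 2 1 2 1 2 3 2 3 4 3 2 3 2 3 4 5 4 3 2 3 2 3 2 3 2 3 2 1 2 1 0 1 0 1 0 1 0]
  -> pairs=20 depth=5 groups=4 -> no
String 6 '[[]][[[]]][][[][]][[[]][]][][[[][][]][][]]': depth seq [1 2 1 0 1 2 3 2 1 0 1 0 1 2 1 2 1 0 1 2 3 2 1 2 1 0 1 0 1 2 3 2 3 2 3 2 1 2 1 2 1 0]
  -> pairs=21 depth=3 groups=7 -> no

Answer: no yes no no no no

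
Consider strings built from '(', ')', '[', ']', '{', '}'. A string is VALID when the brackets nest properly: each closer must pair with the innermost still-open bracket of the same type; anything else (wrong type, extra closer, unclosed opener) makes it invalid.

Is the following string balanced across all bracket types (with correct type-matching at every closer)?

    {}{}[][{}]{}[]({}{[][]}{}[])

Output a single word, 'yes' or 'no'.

Answer: yes

Derivation:
pos 0: push '{'; stack = {
pos 1: '}' matches '{'; pop; stack = (empty)
pos 2: push '{'; stack = {
pos 3: '}' matches '{'; pop; stack = (empty)
pos 4: push '['; stack = [
pos 5: ']' matches '['; pop; stack = (empty)
pos 6: push '['; stack = [
pos 7: push '{'; stack = [{
pos 8: '}' matches '{'; pop; stack = [
pos 9: ']' matches '['; pop; stack = (empty)
pos 10: push '{'; stack = {
pos 11: '}' matches '{'; pop; stack = (empty)
pos 12: push '['; stack = [
pos 13: ']' matches '['; pop; stack = (empty)
pos 14: push '('; stack = (
pos 15: push '{'; stack = ({
pos 16: '}' matches '{'; pop; stack = (
pos 17: push '{'; stack = ({
pos 18: push '['; stack = ({[
pos 19: ']' matches '['; pop; stack = ({
pos 20: push '['; stack = ({[
pos 21: ']' matches '['; pop; stack = ({
pos 22: '}' matches '{'; pop; stack = (
pos 23: push '{'; stack = ({
pos 24: '}' matches '{'; pop; stack = (
pos 25: push '['; stack = ([
pos 26: ']' matches '['; pop; stack = (
pos 27: ')' matches '('; pop; stack = (empty)
end: stack empty → VALID
Verdict: properly nested → yes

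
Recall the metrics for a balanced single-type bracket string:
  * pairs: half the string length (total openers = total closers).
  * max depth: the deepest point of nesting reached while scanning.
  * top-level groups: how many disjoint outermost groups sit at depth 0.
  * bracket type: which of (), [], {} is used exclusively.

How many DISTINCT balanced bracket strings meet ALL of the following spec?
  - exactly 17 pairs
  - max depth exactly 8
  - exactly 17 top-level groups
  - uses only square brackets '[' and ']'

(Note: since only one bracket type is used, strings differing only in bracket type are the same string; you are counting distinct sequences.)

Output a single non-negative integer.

Answer: 0

Derivation:
Spec: pairs=17 depth=8 groups=17
Count(depth <= 8) = 1
Count(depth <= 7) = 1
Count(depth == 8) = 1 - 1 = 0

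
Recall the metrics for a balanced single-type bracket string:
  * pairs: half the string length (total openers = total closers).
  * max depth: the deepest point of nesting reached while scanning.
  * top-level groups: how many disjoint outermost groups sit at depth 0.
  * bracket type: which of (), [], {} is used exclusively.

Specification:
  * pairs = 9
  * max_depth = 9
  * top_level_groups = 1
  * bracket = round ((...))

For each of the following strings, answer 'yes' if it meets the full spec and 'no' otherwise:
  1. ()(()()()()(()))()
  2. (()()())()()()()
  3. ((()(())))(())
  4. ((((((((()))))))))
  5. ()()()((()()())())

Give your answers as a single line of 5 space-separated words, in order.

String 1 '()(()()()()(()))()': depth seq [1 0 1 2 1 2 1 2 1 2 1 2 3 2 1 0 1 0]
  -> pairs=9 depth=3 groups=3 -> no
String 2 '(()()())()()()()': depth seq [1 2 1 2 1 2 1 0 1 0 1 0 1 0 1 0]
  -> pairs=8 depth=2 groups=5 -> no
String 3 '((()(())))(())': depth seq [1 2 3 2 3 4 3 2 1 0 1 2 1 0]
  -> pairs=7 depth=4 groups=2 -> no
String 4 '((((((((()))))))))': depth seq [1 2 3 4 5 6 7 8 9 8 7 6 5 4 3 2 1 0]
  -> pairs=9 depth=9 groups=1 -> yes
String 5 '()()()((()()())())': depth seq [1 0 1 0 1 0 1 2 3 2 3 2 3 2 1 2 1 0]
  -> pairs=9 depth=3 groups=4 -> no

Answer: no no no yes no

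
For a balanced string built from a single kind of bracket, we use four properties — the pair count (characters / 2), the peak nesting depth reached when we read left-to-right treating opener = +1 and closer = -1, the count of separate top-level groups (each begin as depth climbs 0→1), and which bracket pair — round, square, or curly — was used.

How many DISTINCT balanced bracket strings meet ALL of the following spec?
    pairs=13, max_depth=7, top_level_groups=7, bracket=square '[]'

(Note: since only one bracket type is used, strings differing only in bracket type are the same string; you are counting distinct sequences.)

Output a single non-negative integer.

Answer: 7

Derivation:
Spec: pairs=13 depth=7 groups=7
Count(depth <= 7) = 9996
Count(depth <= 6) = 9989
Count(depth == 7) = 9996 - 9989 = 7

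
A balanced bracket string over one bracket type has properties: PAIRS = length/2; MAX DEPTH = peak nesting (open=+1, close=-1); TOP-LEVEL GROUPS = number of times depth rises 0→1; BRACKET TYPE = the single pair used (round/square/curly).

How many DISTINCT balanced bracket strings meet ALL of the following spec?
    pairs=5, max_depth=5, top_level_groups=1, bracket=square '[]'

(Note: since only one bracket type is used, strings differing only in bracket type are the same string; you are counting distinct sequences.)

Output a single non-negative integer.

Spec: pairs=5 depth=5 groups=1
Count(depth <= 5) = 14
Count(depth <= 4) = 13
Count(depth == 5) = 14 - 13 = 1

Answer: 1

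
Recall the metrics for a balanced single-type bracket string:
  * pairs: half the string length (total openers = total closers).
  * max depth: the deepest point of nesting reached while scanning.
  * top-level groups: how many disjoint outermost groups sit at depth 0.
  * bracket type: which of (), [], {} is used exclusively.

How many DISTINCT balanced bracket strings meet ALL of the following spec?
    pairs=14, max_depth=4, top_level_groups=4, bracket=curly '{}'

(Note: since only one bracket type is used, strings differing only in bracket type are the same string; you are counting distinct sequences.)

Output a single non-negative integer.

Spec: pairs=14 depth=4 groups=4
Count(depth <= 4) = 157898
Count(depth <= 3) = 39680
Count(depth == 4) = 157898 - 39680 = 118218

Answer: 118218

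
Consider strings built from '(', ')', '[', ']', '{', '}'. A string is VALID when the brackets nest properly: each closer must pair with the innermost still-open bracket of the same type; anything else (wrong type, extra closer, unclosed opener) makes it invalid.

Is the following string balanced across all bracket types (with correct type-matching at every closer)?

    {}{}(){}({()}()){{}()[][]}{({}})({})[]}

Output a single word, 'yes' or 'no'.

Answer: no

Derivation:
pos 0: push '{'; stack = {
pos 1: '}' matches '{'; pop; stack = (empty)
pos 2: push '{'; stack = {
pos 3: '}' matches '{'; pop; stack = (empty)
pos 4: push '('; stack = (
pos 5: ')' matches '('; pop; stack = (empty)
pos 6: push '{'; stack = {
pos 7: '}' matches '{'; pop; stack = (empty)
pos 8: push '('; stack = (
pos 9: push '{'; stack = ({
pos 10: push '('; stack = ({(
pos 11: ')' matches '('; pop; stack = ({
pos 12: '}' matches '{'; pop; stack = (
pos 13: push '('; stack = ((
pos 14: ')' matches '('; pop; stack = (
pos 15: ')' matches '('; pop; stack = (empty)
pos 16: push '{'; stack = {
pos 17: push '{'; stack = {{
pos 18: '}' matches '{'; pop; stack = {
pos 19: push '('; stack = {(
pos 20: ')' matches '('; pop; stack = {
pos 21: push '['; stack = {[
pos 22: ']' matches '['; pop; stack = {
pos 23: push '['; stack = {[
pos 24: ']' matches '['; pop; stack = {
pos 25: '}' matches '{'; pop; stack = (empty)
pos 26: push '{'; stack = {
pos 27: push '('; stack = {(
pos 28: push '{'; stack = {({
pos 29: '}' matches '{'; pop; stack = {(
pos 30: saw closer '}' but top of stack is '(' (expected ')') → INVALID
Verdict: type mismatch at position 30: '}' closes '(' → no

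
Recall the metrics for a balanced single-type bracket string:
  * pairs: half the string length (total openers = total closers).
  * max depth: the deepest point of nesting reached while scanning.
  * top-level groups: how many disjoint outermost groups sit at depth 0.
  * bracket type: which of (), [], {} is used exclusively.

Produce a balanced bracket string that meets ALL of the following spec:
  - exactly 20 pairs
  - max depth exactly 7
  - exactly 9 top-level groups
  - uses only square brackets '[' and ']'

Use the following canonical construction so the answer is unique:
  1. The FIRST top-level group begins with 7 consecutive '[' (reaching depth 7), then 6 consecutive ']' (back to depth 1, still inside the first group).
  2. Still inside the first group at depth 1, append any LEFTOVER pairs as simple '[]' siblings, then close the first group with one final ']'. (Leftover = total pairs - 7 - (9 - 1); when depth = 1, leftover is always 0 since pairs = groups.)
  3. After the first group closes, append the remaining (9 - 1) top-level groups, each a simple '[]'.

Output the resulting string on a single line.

Answer: [[[[[[[]]]]]][][][][][]][][][][][][][][]

Derivation:
Spec: pairs=20 depth=7 groups=9
Leftover pairs = 20 - 7 - (9-1) = 5
First group: deep chain of depth 7 + 5 sibling pairs
Remaining 8 groups: simple '[]' each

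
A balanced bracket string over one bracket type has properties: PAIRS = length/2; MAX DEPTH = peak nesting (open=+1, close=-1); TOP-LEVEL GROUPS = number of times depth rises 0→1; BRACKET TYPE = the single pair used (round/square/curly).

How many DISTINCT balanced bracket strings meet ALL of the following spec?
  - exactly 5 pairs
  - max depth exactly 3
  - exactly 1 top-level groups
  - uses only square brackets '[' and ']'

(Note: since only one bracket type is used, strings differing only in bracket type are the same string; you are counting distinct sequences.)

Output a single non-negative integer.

Answer: 7

Derivation:
Spec: pairs=5 depth=3 groups=1
Count(depth <= 3) = 8
Count(depth <= 2) = 1
Count(depth == 3) = 8 - 1 = 7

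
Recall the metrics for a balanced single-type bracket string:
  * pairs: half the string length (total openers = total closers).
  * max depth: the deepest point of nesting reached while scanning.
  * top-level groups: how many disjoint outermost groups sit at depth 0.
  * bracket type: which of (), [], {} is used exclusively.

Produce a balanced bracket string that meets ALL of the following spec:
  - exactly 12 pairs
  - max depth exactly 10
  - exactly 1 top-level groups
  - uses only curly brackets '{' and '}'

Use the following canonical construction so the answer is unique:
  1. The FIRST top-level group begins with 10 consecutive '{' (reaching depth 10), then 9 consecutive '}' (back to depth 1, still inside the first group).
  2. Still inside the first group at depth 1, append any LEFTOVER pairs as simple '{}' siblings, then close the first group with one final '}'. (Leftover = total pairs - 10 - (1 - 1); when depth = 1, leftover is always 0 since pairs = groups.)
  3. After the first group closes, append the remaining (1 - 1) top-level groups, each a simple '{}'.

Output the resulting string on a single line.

Answer: {{{{{{{{{{}}}}}}}}}{}{}}

Derivation:
Spec: pairs=12 depth=10 groups=1
Leftover pairs = 12 - 10 - (1-1) = 2
First group: deep chain of depth 10 + 2 sibling pairs
Remaining 0 groups: simple '{}' each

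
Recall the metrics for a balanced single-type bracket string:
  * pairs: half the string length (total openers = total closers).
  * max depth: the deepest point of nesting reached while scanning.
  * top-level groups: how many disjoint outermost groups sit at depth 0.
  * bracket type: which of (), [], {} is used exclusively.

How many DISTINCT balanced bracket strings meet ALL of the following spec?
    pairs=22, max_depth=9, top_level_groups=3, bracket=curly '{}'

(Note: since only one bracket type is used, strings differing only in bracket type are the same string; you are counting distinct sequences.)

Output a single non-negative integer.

Answer: 1536674667

Derivation:
Spec: pairs=22 depth=9 groups=3
Count(depth <= 9) = 16769084349
Count(depth <= 8) = 15232409682
Count(depth == 9) = 16769084349 - 15232409682 = 1536674667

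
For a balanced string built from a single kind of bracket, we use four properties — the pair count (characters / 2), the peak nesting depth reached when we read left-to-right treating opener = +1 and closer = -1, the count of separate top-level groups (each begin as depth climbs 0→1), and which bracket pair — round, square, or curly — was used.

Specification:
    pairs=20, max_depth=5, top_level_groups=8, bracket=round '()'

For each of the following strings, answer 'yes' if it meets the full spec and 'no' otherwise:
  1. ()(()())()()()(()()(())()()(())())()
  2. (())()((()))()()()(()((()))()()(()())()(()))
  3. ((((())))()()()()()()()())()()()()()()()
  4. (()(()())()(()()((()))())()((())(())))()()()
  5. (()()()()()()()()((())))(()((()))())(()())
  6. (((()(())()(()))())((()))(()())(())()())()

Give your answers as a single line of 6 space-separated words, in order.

Answer: no no yes no no no

Derivation:
String 1 '()(()())()()()(()()(())()()(())())()': depth seq [1 0 1 2 1 2 1 0 1 0 1 0 1 0 1 2 1 2 1 2 3 2 1 2 1 2 1 2 3 2 1 2 1 0 1 0]
  -> pairs=18 depth=3 groups=7 -> no
String 2 '(())()((()))()()()(()((()))()()(()())()(()))': depth seq [1 2 1 0 1 0 1 2 3 2 1 0 1 0 1 0 1 0 1 2 1 2 3 4 3 2 1 2 1 2 1 2 3 2 3 2 1 2 1 2 3 2 1 0]
  -> pairs=22 depth=4 groups=7 -> no
String 3 '((((())))()()()()()()()())()()()()()()()': depth seq [1 2 3 4 5 4 3 2 1 2 1 2 1 2 1 2 1 2 1 2 1 2 1 2 1 0 1 0 1 0 1 0 1 0 1 0 1 0 1 0]
  -> pairs=20 depth=5 groups=8 -> yes
String 4 '(()(()())()(()()((()))())()((())(())))()()()': depth seq [1 2 1 2 3 2 3 2 1 2 1 2 3 2 3 2 3 4 5 4 3 2 3 2 1 2 1 2 3 4 3 2 3 4 3 2 1 0 1 0 1 0 1 0]
  -> pairs=22 depth=5 groups=4 -> no
String 5 '(()()()()()()()()((())))(()((()))())(()())': depth seq [1 2 1 2 1 2 1 2 1 2 1 2 1 2 1 2 1 2 3 4 3 2 1 0 1 2 1 2 3 4 3 2 1 2 1 0 1 2 1 2 1 0]
  -> pairs=21 depth=4 groups=3 -> no
String 6 '(((()(())()(()))())((()))(()())(())()())()': depth seq [1 2 3 4 3 4 5 4 3 4 3 4 5 4 3 2 3 2 1 2 3 4 3 2 1 2 3 2 3 2 1 2 3 2 1 2 1 2 1 0 1 0]
  -> pairs=21 depth=5 groups=2 -> no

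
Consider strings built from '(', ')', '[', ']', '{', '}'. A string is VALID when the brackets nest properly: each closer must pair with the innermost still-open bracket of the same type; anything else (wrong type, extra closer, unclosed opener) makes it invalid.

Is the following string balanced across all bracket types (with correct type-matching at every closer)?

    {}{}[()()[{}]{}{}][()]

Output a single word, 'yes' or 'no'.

Answer: yes

Derivation:
pos 0: push '{'; stack = {
pos 1: '}' matches '{'; pop; stack = (empty)
pos 2: push '{'; stack = {
pos 3: '}' matches '{'; pop; stack = (empty)
pos 4: push '['; stack = [
pos 5: push '('; stack = [(
pos 6: ')' matches '('; pop; stack = [
pos 7: push '('; stack = [(
pos 8: ')' matches '('; pop; stack = [
pos 9: push '['; stack = [[
pos 10: push '{'; stack = [[{
pos 11: '}' matches '{'; pop; stack = [[
pos 12: ']' matches '['; pop; stack = [
pos 13: push '{'; stack = [{
pos 14: '}' matches '{'; pop; stack = [
pos 15: push '{'; stack = [{
pos 16: '}' matches '{'; pop; stack = [
pos 17: ']' matches '['; pop; stack = (empty)
pos 18: push '['; stack = [
pos 19: push '('; stack = [(
pos 20: ')' matches '('; pop; stack = [
pos 21: ']' matches '['; pop; stack = (empty)
end: stack empty → VALID
Verdict: properly nested → yes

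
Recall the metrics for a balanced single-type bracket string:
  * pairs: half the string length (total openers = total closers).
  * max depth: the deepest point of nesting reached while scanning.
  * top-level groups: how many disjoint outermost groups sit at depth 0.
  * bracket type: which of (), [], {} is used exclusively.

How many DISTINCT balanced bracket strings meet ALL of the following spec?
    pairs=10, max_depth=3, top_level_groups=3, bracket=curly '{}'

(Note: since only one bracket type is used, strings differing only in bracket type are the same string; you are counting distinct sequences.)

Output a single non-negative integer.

Spec: pairs=10 depth=3 groups=3
Count(depth <= 3) = 1008
Count(depth <= 2) = 36
Count(depth == 3) = 1008 - 36 = 972

Answer: 972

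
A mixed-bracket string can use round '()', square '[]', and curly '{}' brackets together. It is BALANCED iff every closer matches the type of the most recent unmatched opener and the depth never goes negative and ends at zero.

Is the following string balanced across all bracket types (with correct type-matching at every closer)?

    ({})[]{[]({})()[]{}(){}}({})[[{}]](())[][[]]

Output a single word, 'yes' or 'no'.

Answer: yes

Derivation:
pos 0: push '('; stack = (
pos 1: push '{'; stack = ({
pos 2: '}' matches '{'; pop; stack = (
pos 3: ')' matches '('; pop; stack = (empty)
pos 4: push '['; stack = [
pos 5: ']' matches '['; pop; stack = (empty)
pos 6: push '{'; stack = {
pos 7: push '['; stack = {[
pos 8: ']' matches '['; pop; stack = {
pos 9: push '('; stack = {(
pos 10: push '{'; stack = {({
pos 11: '}' matches '{'; pop; stack = {(
pos 12: ')' matches '('; pop; stack = {
pos 13: push '('; stack = {(
pos 14: ')' matches '('; pop; stack = {
pos 15: push '['; stack = {[
pos 16: ']' matches '['; pop; stack = {
pos 17: push '{'; stack = {{
pos 18: '}' matches '{'; pop; stack = {
pos 19: push '('; stack = {(
pos 20: ')' matches '('; pop; stack = {
pos 21: push '{'; stack = {{
pos 22: '}' matches '{'; pop; stack = {
pos 23: '}' matches '{'; pop; stack = (empty)
pos 24: push '('; stack = (
pos 25: push '{'; stack = ({
pos 26: '}' matches '{'; pop; stack = (
pos 27: ')' matches '('; pop; stack = (empty)
pos 28: push '['; stack = [
pos 29: push '['; stack = [[
pos 30: push '{'; stack = [[{
pos 31: '}' matches '{'; pop; stack = [[
pos 32: ']' matches '['; pop; stack = [
pos 33: ']' matches '['; pop; stack = (empty)
pos 34: push '('; stack = (
pos 35: push '('; stack = ((
pos 36: ')' matches '('; pop; stack = (
pos 37: ')' matches '('; pop; stack = (empty)
pos 38: push '['; stack = [
pos 39: ']' matches '['; pop; stack = (empty)
pos 40: push '['; stack = [
pos 41: push '['; stack = [[
pos 42: ']' matches '['; pop; stack = [
pos 43: ']' matches '['; pop; stack = (empty)
end: stack empty → VALID
Verdict: properly nested → yes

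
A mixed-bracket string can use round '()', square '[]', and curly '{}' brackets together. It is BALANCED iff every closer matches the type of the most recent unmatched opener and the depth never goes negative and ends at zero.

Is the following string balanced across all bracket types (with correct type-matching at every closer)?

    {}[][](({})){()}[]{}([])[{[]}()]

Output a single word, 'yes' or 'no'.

Answer: yes

Derivation:
pos 0: push '{'; stack = {
pos 1: '}' matches '{'; pop; stack = (empty)
pos 2: push '['; stack = [
pos 3: ']' matches '['; pop; stack = (empty)
pos 4: push '['; stack = [
pos 5: ']' matches '['; pop; stack = (empty)
pos 6: push '('; stack = (
pos 7: push '('; stack = ((
pos 8: push '{'; stack = (({
pos 9: '}' matches '{'; pop; stack = ((
pos 10: ')' matches '('; pop; stack = (
pos 11: ')' matches '('; pop; stack = (empty)
pos 12: push '{'; stack = {
pos 13: push '('; stack = {(
pos 14: ')' matches '('; pop; stack = {
pos 15: '}' matches '{'; pop; stack = (empty)
pos 16: push '['; stack = [
pos 17: ']' matches '['; pop; stack = (empty)
pos 18: push '{'; stack = {
pos 19: '}' matches '{'; pop; stack = (empty)
pos 20: push '('; stack = (
pos 21: push '['; stack = ([
pos 22: ']' matches '['; pop; stack = (
pos 23: ')' matches '('; pop; stack = (empty)
pos 24: push '['; stack = [
pos 25: push '{'; stack = [{
pos 26: push '['; stack = [{[
pos 27: ']' matches '['; pop; stack = [{
pos 28: '}' matches '{'; pop; stack = [
pos 29: push '('; stack = [(
pos 30: ')' matches '('; pop; stack = [
pos 31: ']' matches '['; pop; stack = (empty)
end: stack empty → VALID
Verdict: properly nested → yes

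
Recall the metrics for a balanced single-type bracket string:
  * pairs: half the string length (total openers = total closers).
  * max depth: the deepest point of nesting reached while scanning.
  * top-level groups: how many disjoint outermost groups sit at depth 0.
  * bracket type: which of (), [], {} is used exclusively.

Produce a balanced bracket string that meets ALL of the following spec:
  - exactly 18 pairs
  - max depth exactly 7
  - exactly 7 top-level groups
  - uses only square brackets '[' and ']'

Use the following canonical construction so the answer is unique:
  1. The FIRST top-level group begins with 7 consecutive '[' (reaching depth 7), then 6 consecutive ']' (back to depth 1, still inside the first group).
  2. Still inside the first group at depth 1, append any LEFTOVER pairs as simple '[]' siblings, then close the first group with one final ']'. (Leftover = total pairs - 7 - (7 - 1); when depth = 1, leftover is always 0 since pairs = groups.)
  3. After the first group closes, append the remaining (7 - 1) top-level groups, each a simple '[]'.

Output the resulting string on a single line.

Spec: pairs=18 depth=7 groups=7
Leftover pairs = 18 - 7 - (7-1) = 5
First group: deep chain of depth 7 + 5 sibling pairs
Remaining 6 groups: simple '[]' each

Answer: [[[[[[[]]]]]][][][][][]][][][][][][]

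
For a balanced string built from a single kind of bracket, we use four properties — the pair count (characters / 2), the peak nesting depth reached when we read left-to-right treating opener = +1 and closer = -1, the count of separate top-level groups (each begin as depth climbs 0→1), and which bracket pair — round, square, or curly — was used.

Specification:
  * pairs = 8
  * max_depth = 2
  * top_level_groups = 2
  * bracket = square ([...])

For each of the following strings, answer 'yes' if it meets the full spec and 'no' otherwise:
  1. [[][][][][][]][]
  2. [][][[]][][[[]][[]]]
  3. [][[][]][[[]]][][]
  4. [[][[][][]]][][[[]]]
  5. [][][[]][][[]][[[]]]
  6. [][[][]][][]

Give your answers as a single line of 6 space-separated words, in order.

String 1 '[[][][][][][]][]': depth seq [1 2 1 2 1 2 1 2 1 2 1 2 1 0 1 0]
  -> pairs=8 depth=2 groups=2 -> yes
String 2 '[][][[]][][[[]][[]]]': depth seq [1 0 1 0 1 2 1 0 1 0 1 2 3 2 1 2 3 2 1 0]
  -> pairs=10 depth=3 groups=5 -> no
String 3 '[][[][]][[[]]][][]': depth seq [1 0 1 2 1 2 1 0 1 2 3 2 1 0 1 0 1 0]
  -> pairs=9 depth=3 groups=5 -> no
String 4 '[[][[][][]]][][[[]]]': depth seq [1 2 1 2 3 2 3 2 3 2 1 0 1 0 1 2 3 2 1 0]
  -> pairs=10 depth=3 groups=3 -> no
String 5 '[][][[]][][[]][[[]]]': depth seq [1 0 1 0 1 2 1 0 1 0 1 2 1 0 1 2 3 2 1 0]
  -> pairs=10 depth=3 groups=6 -> no
String 6 '[][[][]][][]': depth seq [1 0 1 2 1 2 1 0 1 0 1 0]
  -> pairs=6 depth=2 groups=4 -> no

Answer: yes no no no no no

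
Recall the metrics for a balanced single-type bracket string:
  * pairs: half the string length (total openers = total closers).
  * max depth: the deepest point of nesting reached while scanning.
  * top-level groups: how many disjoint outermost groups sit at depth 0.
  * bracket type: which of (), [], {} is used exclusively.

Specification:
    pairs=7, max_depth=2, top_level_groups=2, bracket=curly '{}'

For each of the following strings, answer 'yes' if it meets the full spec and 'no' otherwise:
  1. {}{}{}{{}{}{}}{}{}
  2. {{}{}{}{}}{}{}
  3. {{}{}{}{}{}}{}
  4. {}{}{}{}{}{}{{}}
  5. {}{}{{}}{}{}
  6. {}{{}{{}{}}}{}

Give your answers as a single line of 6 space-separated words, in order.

String 1 '{}{}{}{{}{}{}}{}{}': depth seq [1 0 1 0 1 0 1 2 1 2 1 2 1 0 1 0 1 0]
  -> pairs=9 depth=2 groups=6 -> no
String 2 '{{}{}{}{}}{}{}': depth seq [1 2 1 2 1 2 1 2 1 0 1 0 1 0]
  -> pairs=7 depth=2 groups=3 -> no
String 3 '{{}{}{}{}{}}{}': depth seq [1 2 1 2 1 2 1 2 1 2 1 0 1 0]
  -> pairs=7 depth=2 groups=2 -> yes
String 4 '{}{}{}{}{}{}{{}}': depth seq [1 0 1 0 1 0 1 0 1 0 1 0 1 2 1 0]
  -> pairs=8 depth=2 groups=7 -> no
String 5 '{}{}{{}}{}{}': depth seq [1 0 1 0 1 2 1 0 1 0 1 0]
  -> pairs=6 depth=2 groups=5 -> no
String 6 '{}{{}{{}{}}}{}': depth seq [1 0 1 2 1 2 3 2 3 2 1 0 1 0]
  -> pairs=7 depth=3 groups=3 -> no

Answer: no no yes no no no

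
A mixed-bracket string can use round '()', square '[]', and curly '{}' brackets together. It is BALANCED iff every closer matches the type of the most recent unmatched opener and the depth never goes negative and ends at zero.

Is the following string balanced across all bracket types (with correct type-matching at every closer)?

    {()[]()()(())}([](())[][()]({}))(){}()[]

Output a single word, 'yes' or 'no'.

pos 0: push '{'; stack = {
pos 1: push '('; stack = {(
pos 2: ')' matches '('; pop; stack = {
pos 3: push '['; stack = {[
pos 4: ']' matches '['; pop; stack = {
pos 5: push '('; stack = {(
pos 6: ')' matches '('; pop; stack = {
pos 7: push '('; stack = {(
pos 8: ')' matches '('; pop; stack = {
pos 9: push '('; stack = {(
pos 10: push '('; stack = {((
pos 11: ')' matches '('; pop; stack = {(
pos 12: ')' matches '('; pop; stack = {
pos 13: '}' matches '{'; pop; stack = (empty)
pos 14: push '('; stack = (
pos 15: push '['; stack = ([
pos 16: ']' matches '['; pop; stack = (
pos 17: push '('; stack = ((
pos 18: push '('; stack = (((
pos 19: ')' matches '('; pop; stack = ((
pos 20: ')' matches '('; pop; stack = (
pos 21: push '['; stack = ([
pos 22: ']' matches '['; pop; stack = (
pos 23: push '['; stack = ([
pos 24: push '('; stack = ([(
pos 25: ')' matches '('; pop; stack = ([
pos 26: ']' matches '['; pop; stack = (
pos 27: push '('; stack = ((
pos 28: push '{'; stack = (({
pos 29: '}' matches '{'; pop; stack = ((
pos 30: ')' matches '('; pop; stack = (
pos 31: ')' matches '('; pop; stack = (empty)
pos 32: push '('; stack = (
pos 33: ')' matches '('; pop; stack = (empty)
pos 34: push '{'; stack = {
pos 35: '}' matches '{'; pop; stack = (empty)
pos 36: push '('; stack = (
pos 37: ')' matches '('; pop; stack = (empty)
pos 38: push '['; stack = [
pos 39: ']' matches '['; pop; stack = (empty)
end: stack empty → VALID
Verdict: properly nested → yes

Answer: yes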